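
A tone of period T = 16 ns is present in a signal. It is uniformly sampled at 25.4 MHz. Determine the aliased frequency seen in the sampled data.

11.7 MHz

T = 16 ns → f = 1/T = 62.5 MHz.
62.5 MHz mod fs = 11.7 MHz.
11.7 MHz ≤ fs/2 = 12.7 MHz, appears at 11.7 MHz.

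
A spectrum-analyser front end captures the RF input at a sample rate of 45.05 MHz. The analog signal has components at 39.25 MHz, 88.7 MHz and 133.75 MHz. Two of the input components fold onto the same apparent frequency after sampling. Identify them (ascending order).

88.7 MHz, 133.75 MHz

fs/2 = 22.525 MHz.
39.25 MHz > fs/2 = 22.525 MHz, folds to fs − 39.25 MHz = 5.8 MHz.
88.7 MHz mod fs = 43.65 MHz.
43.65 MHz > fs/2 = 22.525 MHz, folds to fs − 43.65 MHz = 1.4 MHz.
133.75 MHz mod fs = 43.65 MHz.
43.65 MHz > fs/2 = 22.525 MHz, folds to fs − 43.65 MHz = 1.4 MHz.
88.7 MHz and 133.75 MHz both map to 1.4 MHz.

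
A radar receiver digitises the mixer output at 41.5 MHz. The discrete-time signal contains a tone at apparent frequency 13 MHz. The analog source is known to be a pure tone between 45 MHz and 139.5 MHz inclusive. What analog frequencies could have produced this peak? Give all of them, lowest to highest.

Frequencies that alias to 13 MHz are k·fs ± 13 MHz for integer k ≥ 0.
k=0: 13 MHz.
k=1: 28.5 MHz, 54.5 MHz.
k=2: 70 MHz, 96 MHz.
k=3: 111.5 MHz, 137.5 MHz.
k=4: 153 MHz, 179 MHz.
Within [45 MHz, 139.5 MHz]: 54.5 MHz, 70 MHz, 96 MHz, 111.5 MHz, 137.5 MHz.

54.5 MHz, 70 MHz, 96 MHz, 111.5 MHz, 137.5 MHz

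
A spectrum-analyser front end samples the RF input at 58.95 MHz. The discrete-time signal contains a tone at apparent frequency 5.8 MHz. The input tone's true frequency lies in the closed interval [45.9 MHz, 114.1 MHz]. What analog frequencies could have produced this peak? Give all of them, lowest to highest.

53.15 MHz, 64.75 MHz, 112.1 MHz

Frequencies that alias to 5.8 MHz are k·fs ± 5.8 MHz for integer k ≥ 0.
k=0: 5.8 MHz.
k=1: 53.15 MHz, 64.75 MHz.
k=2: 112.1 MHz, 123.7 MHz.
k=3: 171.05 MHz, 182.65 MHz.
Within [45.9 MHz, 114.1 MHz]: 53.15 MHz, 64.75 MHz, 112.1 MHz.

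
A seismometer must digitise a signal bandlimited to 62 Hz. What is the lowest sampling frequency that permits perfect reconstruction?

Nyquist rate = 2 × 62 Hz = 124 Hz.

124 Hz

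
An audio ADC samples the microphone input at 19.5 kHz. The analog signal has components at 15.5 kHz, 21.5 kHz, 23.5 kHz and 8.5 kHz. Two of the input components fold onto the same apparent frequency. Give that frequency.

4 kHz

fs/2 = 9.75 kHz.
15.5 kHz > fs/2 = 9.75 kHz, folds to fs − 15.5 kHz = 4 kHz.
21.5 kHz mod fs = 2 kHz.
2 kHz ≤ fs/2 = 9.75 kHz, appears at 2 kHz.
23.5 kHz mod fs = 4 kHz.
4 kHz ≤ fs/2 = 9.75 kHz, appears at 4 kHz.
8.5 kHz ≤ fs/2 = 9.75 kHz, passes unchanged.
15.5 kHz and 23.5 kHz both map to 4 kHz.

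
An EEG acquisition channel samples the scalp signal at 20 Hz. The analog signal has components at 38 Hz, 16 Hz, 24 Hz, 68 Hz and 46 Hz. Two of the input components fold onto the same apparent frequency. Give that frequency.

4 Hz

fs/2 = 10 Hz.
38 Hz mod fs = 18 Hz.
18 Hz > fs/2 = 10 Hz, folds to fs − 18 Hz = 2 Hz.
16 Hz > fs/2 = 10 Hz, folds to fs − 16 Hz = 4 Hz.
24 Hz mod fs = 4 Hz.
4 Hz ≤ fs/2 = 10 Hz, appears at 4 Hz.
68 Hz mod fs = 8 Hz.
8 Hz ≤ fs/2 = 10 Hz, appears at 8 Hz.
46 Hz mod fs = 6 Hz.
6 Hz ≤ fs/2 = 10 Hz, appears at 6 Hz.
16 Hz and 24 Hz both map to 4 Hz.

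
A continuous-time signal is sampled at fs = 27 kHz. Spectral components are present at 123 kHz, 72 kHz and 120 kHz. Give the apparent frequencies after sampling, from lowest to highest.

fs/2 = 13.5 kHz.
123 kHz mod fs = 15 kHz.
15 kHz > fs/2 = 13.5 kHz, folds to fs − 15 kHz = 12 kHz.
72 kHz mod fs = 18 kHz.
18 kHz > fs/2 = 13.5 kHz, folds to fs − 18 kHz = 9 kHz.
120 kHz mod fs = 12 kHz.
12 kHz ≤ fs/2 = 13.5 kHz, appears at 12 kHz.
Distinct values: {9 kHz, 12 kHz}.

9 kHz, 12 kHz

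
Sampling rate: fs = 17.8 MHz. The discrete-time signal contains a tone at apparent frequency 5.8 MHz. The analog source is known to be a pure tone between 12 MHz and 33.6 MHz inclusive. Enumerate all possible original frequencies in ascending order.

12 MHz, 23.6 MHz, 29.8 MHz

Frequencies that alias to 5.8 MHz are k·fs ± 5.8 MHz for integer k ≥ 0.
k=0: 5.8 MHz.
k=1: 12 MHz, 23.6 MHz.
k=2: 29.8 MHz, 41.4 MHz.
k=3: 47.6 MHz, 59.2 MHz.
Within [12 MHz, 33.6 MHz]: 12 MHz, 23.6 MHz, 29.8 MHz.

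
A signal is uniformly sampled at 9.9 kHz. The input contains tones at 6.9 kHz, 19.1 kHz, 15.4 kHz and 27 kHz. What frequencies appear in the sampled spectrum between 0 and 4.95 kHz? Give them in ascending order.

fs/2 = 4.95 kHz.
6.9 kHz > fs/2 = 4.95 kHz, folds to fs − 6.9 kHz = 3 kHz.
19.1 kHz mod fs = 9.2 kHz.
9.2 kHz > fs/2 = 4.95 kHz, folds to fs − 9.2 kHz = 0.7 kHz.
15.4 kHz mod fs = 5.5 kHz.
5.5 kHz > fs/2 = 4.95 kHz, folds to fs − 5.5 kHz = 4.4 kHz.
27 kHz mod fs = 7.2 kHz.
7.2 kHz > fs/2 = 4.95 kHz, folds to fs − 7.2 kHz = 2.7 kHz.
Distinct values: {0.7 kHz, 2.7 kHz, 3 kHz, 4.4 kHz}.

0.7 kHz, 2.7 kHz, 3 kHz, 4.4 kHz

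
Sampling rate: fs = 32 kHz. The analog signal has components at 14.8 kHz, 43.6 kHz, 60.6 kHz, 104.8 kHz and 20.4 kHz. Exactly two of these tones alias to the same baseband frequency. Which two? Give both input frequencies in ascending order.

fs/2 = 16 kHz.
14.8 kHz ≤ fs/2 = 16 kHz, passes unchanged.
43.6 kHz mod fs = 11.6 kHz.
11.6 kHz ≤ fs/2 = 16 kHz, appears at 11.6 kHz.
60.6 kHz mod fs = 28.6 kHz.
28.6 kHz > fs/2 = 16 kHz, folds to fs − 28.6 kHz = 3.4 kHz.
104.8 kHz mod fs = 8.8 kHz.
8.8 kHz ≤ fs/2 = 16 kHz, appears at 8.8 kHz.
20.4 kHz > fs/2 = 16 kHz, folds to fs − 20.4 kHz = 11.6 kHz.
20.4 kHz and 43.6 kHz both map to 11.6 kHz.

20.4 kHz, 43.6 kHz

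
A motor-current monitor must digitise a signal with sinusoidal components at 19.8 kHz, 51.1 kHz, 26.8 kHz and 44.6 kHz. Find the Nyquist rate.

102.2 kHz

Highest-frequency component: 51.1 kHz.
Nyquist rate = 2 × 51.1 kHz = 102.2 kHz.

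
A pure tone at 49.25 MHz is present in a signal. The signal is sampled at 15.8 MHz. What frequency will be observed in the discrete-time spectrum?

1.85 MHz

49.25 MHz mod fs = 1.85 MHz.
1.85 MHz ≤ fs/2 = 7.9 MHz, appears at 1.85 MHz.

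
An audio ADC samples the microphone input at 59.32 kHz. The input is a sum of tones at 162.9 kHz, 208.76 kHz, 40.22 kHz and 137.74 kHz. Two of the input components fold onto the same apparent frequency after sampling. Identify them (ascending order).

fs/2 = 29.66 kHz.
162.9 kHz mod fs = 44.26 kHz.
44.26 kHz > fs/2 = 29.66 kHz, folds to fs − 44.26 kHz = 15.06 kHz.
208.76 kHz mod fs = 30.8 kHz.
30.8 kHz > fs/2 = 29.66 kHz, folds to fs − 30.8 kHz = 28.52 kHz.
40.22 kHz > fs/2 = 29.66 kHz, folds to fs − 40.22 kHz = 19.1 kHz.
137.74 kHz mod fs = 19.1 kHz.
19.1 kHz ≤ fs/2 = 29.66 kHz, appears at 19.1 kHz.
40.22 kHz and 137.74 kHz both map to 19.1 kHz.

40.22 kHz, 137.74 kHz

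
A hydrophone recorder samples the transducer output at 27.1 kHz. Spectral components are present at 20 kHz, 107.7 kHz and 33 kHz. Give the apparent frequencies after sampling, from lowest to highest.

0.7 kHz, 5.9 kHz, 7.1 kHz

fs/2 = 13.55 kHz.
20 kHz > fs/2 = 13.55 kHz, folds to fs − 20 kHz = 7.1 kHz.
107.7 kHz mod fs = 26.4 kHz.
26.4 kHz > fs/2 = 13.55 kHz, folds to fs − 26.4 kHz = 0.7 kHz.
33 kHz mod fs = 5.9 kHz.
5.9 kHz ≤ fs/2 = 13.55 kHz, appears at 5.9 kHz.
Distinct values: {0.7 kHz, 5.9 kHz, 7.1 kHz}.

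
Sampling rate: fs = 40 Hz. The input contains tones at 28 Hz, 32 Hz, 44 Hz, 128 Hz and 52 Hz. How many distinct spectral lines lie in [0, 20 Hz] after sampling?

3

fs/2 = 20 Hz.
28 Hz > fs/2 = 20 Hz, folds to fs − 28 Hz = 12 Hz.
32 Hz > fs/2 = 20 Hz, folds to fs − 32 Hz = 8 Hz.
44 Hz mod fs = 4 Hz.
4 Hz ≤ fs/2 = 20 Hz, appears at 4 Hz.
128 Hz mod fs = 8 Hz.
8 Hz ≤ fs/2 = 20 Hz, appears at 8 Hz.
52 Hz mod fs = 12 Hz.
12 Hz ≤ fs/2 = 20 Hz, appears at 12 Hz.
Distinct values: {4 Hz, 8 Hz, 12 Hz} → 3.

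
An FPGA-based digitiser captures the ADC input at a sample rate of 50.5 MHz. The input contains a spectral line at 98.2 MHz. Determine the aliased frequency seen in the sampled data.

98.2 MHz mod fs = 47.7 MHz.
47.7 MHz > fs/2 = 25.25 MHz, folds to fs − 47.7 MHz = 2.8 MHz.

2.8 MHz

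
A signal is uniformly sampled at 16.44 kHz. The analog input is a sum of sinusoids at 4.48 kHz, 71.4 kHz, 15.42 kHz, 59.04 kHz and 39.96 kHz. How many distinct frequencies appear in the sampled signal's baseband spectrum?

5

fs/2 = 8.22 kHz.
4.48 kHz ≤ fs/2 = 8.22 kHz, passes unchanged.
71.4 kHz mod fs = 5.64 kHz.
5.64 kHz ≤ fs/2 = 8.22 kHz, appears at 5.64 kHz.
15.42 kHz > fs/2 = 8.22 kHz, folds to fs − 15.42 kHz = 1.02 kHz.
59.04 kHz mod fs = 9.72 kHz.
9.72 kHz > fs/2 = 8.22 kHz, folds to fs − 9.72 kHz = 6.72 kHz.
39.96 kHz mod fs = 7.08 kHz.
7.08 kHz ≤ fs/2 = 8.22 kHz, appears at 7.08 kHz.
Distinct values: {1.02 kHz, 4.48 kHz, 5.64 kHz, 6.72 kHz, 7.08 kHz} → 5.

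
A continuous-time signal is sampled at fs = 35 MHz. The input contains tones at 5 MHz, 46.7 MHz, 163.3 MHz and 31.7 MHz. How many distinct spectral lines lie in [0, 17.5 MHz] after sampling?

fs/2 = 17.5 MHz.
5 MHz ≤ fs/2 = 17.5 MHz, passes unchanged.
46.7 MHz mod fs = 11.7 MHz.
11.7 MHz ≤ fs/2 = 17.5 MHz, appears at 11.7 MHz.
163.3 MHz mod fs = 23.3 MHz.
23.3 MHz > fs/2 = 17.5 MHz, folds to fs − 23.3 MHz = 11.7 MHz.
31.7 MHz > fs/2 = 17.5 MHz, folds to fs − 31.7 MHz = 3.3 MHz.
Distinct values: {3.3 MHz, 5 MHz, 11.7 MHz} → 3.

3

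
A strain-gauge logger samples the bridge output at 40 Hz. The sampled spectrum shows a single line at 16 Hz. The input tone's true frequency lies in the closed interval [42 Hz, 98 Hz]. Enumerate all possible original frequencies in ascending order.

56 Hz, 64 Hz, 96 Hz

Frequencies that alias to 16 Hz are k·fs ± 16 Hz for integer k ≥ 0.
k=0: 16 Hz.
k=1: 24 Hz, 56 Hz.
k=2: 64 Hz, 96 Hz.
k=3: 104 Hz, 136 Hz.
Within [42 Hz, 98 Hz]: 56 Hz, 64 Hz, 96 Hz.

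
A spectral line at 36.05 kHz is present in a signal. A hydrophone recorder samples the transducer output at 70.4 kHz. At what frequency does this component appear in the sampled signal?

34.35 kHz

36.05 kHz > fs/2 = 35.2 kHz, folds to fs − 36.05 kHz = 34.35 kHz.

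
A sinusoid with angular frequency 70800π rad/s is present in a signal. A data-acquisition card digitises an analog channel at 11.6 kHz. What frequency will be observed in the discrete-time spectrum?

0.6 kHz

ω = 70800π rad/s → f = ω/(2π) = 35400 Hz = 35.4 kHz.
35.4 kHz mod fs = 0.6 kHz.
0.6 kHz ≤ fs/2 = 5.8 kHz, appears at 0.6 kHz.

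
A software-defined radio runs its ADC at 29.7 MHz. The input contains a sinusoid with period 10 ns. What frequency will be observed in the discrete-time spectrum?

T = 10 ns → f = 1/T = 100 MHz.
100 MHz mod fs = 10.9 MHz.
10.9 MHz ≤ fs/2 = 14.85 MHz, appears at 10.9 MHz.

10.9 MHz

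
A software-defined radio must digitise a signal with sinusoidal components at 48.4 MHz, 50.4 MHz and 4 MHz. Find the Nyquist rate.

Highest-frequency component: 50.4 MHz.
Nyquist rate = 2 × 50.4 MHz = 100.8 MHz.

100.8 MHz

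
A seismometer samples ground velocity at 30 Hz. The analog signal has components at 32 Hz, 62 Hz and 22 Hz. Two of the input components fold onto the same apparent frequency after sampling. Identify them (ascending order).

fs/2 = 15 Hz.
32 Hz mod fs = 2 Hz.
2 Hz ≤ fs/2 = 15 Hz, appears at 2 Hz.
62 Hz mod fs = 2 Hz.
2 Hz ≤ fs/2 = 15 Hz, appears at 2 Hz.
22 Hz > fs/2 = 15 Hz, folds to fs − 22 Hz = 8 Hz.
32 Hz and 62 Hz both map to 2 Hz.

32 Hz, 62 Hz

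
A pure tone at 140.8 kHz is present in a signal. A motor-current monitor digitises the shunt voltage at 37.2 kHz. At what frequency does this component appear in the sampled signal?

140.8 kHz mod fs = 29.2 kHz.
29.2 kHz > fs/2 = 18.6 kHz, folds to fs − 29.2 kHz = 8 kHz.

8 kHz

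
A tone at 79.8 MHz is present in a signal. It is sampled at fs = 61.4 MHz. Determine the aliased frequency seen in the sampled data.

18.4 MHz

79.8 MHz mod fs = 18.4 MHz.
18.4 MHz ≤ fs/2 = 30.7 MHz, appears at 18.4 MHz.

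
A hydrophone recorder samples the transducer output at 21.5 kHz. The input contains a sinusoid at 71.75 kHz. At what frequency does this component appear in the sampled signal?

71.75 kHz mod fs = 7.25 kHz.
7.25 kHz ≤ fs/2 = 10.75 kHz, appears at 7.25 kHz.

7.25 kHz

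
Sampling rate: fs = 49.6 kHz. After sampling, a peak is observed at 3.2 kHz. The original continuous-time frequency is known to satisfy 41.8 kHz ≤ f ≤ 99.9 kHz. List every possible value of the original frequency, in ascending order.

46.4 kHz, 52.8 kHz, 96 kHz

Frequencies that alias to 3.2 kHz are k·fs ± 3.2 kHz for integer k ≥ 0.
k=0: 3.2 kHz.
k=1: 46.4 kHz, 52.8 kHz.
k=2: 96 kHz, 102.4 kHz.
k=3: 145.6 kHz, 152 kHz.
Within [41.8 kHz, 99.9 kHz]: 46.4 kHz, 52.8 kHz, 96 kHz.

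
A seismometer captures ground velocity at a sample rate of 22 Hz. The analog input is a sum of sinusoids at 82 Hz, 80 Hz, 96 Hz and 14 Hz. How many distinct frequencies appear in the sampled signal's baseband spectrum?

fs/2 = 11 Hz.
82 Hz mod fs = 16 Hz.
16 Hz > fs/2 = 11 Hz, folds to fs − 16 Hz = 6 Hz.
80 Hz mod fs = 14 Hz.
14 Hz > fs/2 = 11 Hz, folds to fs − 14 Hz = 8 Hz.
96 Hz mod fs = 8 Hz.
8 Hz ≤ fs/2 = 11 Hz, appears at 8 Hz.
14 Hz > fs/2 = 11 Hz, folds to fs − 14 Hz = 8 Hz.
Distinct values: {6 Hz, 8 Hz} → 2.

2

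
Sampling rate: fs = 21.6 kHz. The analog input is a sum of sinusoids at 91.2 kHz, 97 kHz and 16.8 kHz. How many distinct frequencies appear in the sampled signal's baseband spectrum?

fs/2 = 10.8 kHz.
91.2 kHz mod fs = 4.8 kHz.
4.8 kHz ≤ fs/2 = 10.8 kHz, appears at 4.8 kHz.
97 kHz mod fs = 10.6 kHz.
10.6 kHz ≤ fs/2 = 10.8 kHz, appears at 10.6 kHz.
16.8 kHz > fs/2 = 10.8 kHz, folds to fs − 16.8 kHz = 4.8 kHz.
Distinct values: {4.8 kHz, 10.6 kHz} → 2.

2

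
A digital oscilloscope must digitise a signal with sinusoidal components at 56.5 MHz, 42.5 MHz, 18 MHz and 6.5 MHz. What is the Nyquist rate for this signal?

113 MHz

Highest-frequency component: 56.5 MHz.
Nyquist rate = 2 × 56.5 MHz = 113 MHz.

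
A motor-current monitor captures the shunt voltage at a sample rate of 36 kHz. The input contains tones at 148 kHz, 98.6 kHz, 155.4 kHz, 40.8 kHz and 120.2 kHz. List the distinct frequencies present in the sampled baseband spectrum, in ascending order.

4 kHz, 4.8 kHz, 9.4 kHz, 11.4 kHz, 12.2 kHz

fs/2 = 18 kHz.
148 kHz mod fs = 4 kHz.
4 kHz ≤ fs/2 = 18 kHz, appears at 4 kHz.
98.6 kHz mod fs = 26.6 kHz.
26.6 kHz > fs/2 = 18 kHz, folds to fs − 26.6 kHz = 9.4 kHz.
155.4 kHz mod fs = 11.4 kHz.
11.4 kHz ≤ fs/2 = 18 kHz, appears at 11.4 kHz.
40.8 kHz mod fs = 4.8 kHz.
4.8 kHz ≤ fs/2 = 18 kHz, appears at 4.8 kHz.
120.2 kHz mod fs = 12.2 kHz.
12.2 kHz ≤ fs/2 = 18 kHz, appears at 12.2 kHz.
Distinct values: {4 kHz, 4.8 kHz, 9.4 kHz, 11.4 kHz, 12.2 kHz}.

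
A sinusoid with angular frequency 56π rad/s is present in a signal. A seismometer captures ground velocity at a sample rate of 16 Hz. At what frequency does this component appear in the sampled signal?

ω = 56π rad/s → f = ω/(2π) = 28 Hz.
28 Hz mod fs = 12 Hz.
12 Hz > fs/2 = 8 Hz, folds to fs − 12 Hz = 4 Hz.

4 Hz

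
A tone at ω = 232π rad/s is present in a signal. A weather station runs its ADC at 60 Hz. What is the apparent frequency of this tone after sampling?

ω = 232π rad/s → f = ω/(2π) = 116 Hz.
116 Hz mod fs = 56 Hz.
56 Hz > fs/2 = 30 Hz, folds to fs − 56 Hz = 4 Hz.

4 Hz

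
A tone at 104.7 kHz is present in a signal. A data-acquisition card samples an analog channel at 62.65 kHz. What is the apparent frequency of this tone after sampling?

20.6 kHz

104.7 kHz mod fs = 42.05 kHz.
42.05 kHz > fs/2 = 31.325 kHz, folds to fs − 42.05 kHz = 20.6 kHz.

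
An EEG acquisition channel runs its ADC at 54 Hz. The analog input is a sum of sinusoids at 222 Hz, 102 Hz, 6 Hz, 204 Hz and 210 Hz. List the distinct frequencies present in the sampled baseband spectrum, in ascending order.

fs/2 = 27 Hz.
222 Hz mod fs = 6 Hz.
6 Hz ≤ fs/2 = 27 Hz, appears at 6 Hz.
102 Hz mod fs = 48 Hz.
48 Hz > fs/2 = 27 Hz, folds to fs − 48 Hz = 6 Hz.
6 Hz ≤ fs/2 = 27 Hz, passes unchanged.
204 Hz mod fs = 42 Hz.
42 Hz > fs/2 = 27 Hz, folds to fs − 42 Hz = 12 Hz.
210 Hz mod fs = 48 Hz.
48 Hz > fs/2 = 27 Hz, folds to fs − 48 Hz = 6 Hz.
Distinct values: {6 Hz, 12 Hz}.

6 Hz, 12 Hz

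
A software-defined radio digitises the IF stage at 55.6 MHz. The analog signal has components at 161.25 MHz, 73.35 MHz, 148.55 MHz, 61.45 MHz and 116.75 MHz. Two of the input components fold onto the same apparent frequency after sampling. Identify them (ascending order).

116.75 MHz, 161.25 MHz

fs/2 = 27.8 MHz.
161.25 MHz mod fs = 50.05 MHz.
50.05 MHz > fs/2 = 27.8 MHz, folds to fs − 50.05 MHz = 5.55 MHz.
73.35 MHz mod fs = 17.75 MHz.
17.75 MHz ≤ fs/2 = 27.8 MHz, appears at 17.75 MHz.
148.55 MHz mod fs = 37.35 MHz.
37.35 MHz > fs/2 = 27.8 MHz, folds to fs − 37.35 MHz = 18.25 MHz.
61.45 MHz mod fs = 5.85 MHz.
5.85 MHz ≤ fs/2 = 27.8 MHz, appears at 5.85 MHz.
116.75 MHz mod fs = 5.55 MHz.
5.55 MHz ≤ fs/2 = 27.8 MHz, appears at 5.55 MHz.
116.75 MHz and 161.25 MHz both map to 5.55 MHz.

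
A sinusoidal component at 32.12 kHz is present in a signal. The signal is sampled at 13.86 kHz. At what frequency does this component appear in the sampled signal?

4.4 kHz

32.12 kHz mod fs = 4.4 kHz.
4.4 kHz ≤ fs/2 = 6.93 kHz, appears at 4.4 kHz.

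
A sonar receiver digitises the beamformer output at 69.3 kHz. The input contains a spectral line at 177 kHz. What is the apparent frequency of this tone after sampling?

177 kHz mod fs = 38.4 kHz.
38.4 kHz > fs/2 = 34.65 kHz, folds to fs − 38.4 kHz = 30.9 kHz.

30.9 kHz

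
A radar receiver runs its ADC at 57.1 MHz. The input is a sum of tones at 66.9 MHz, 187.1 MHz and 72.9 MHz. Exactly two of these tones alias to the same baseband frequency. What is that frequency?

fs/2 = 28.55 MHz.
66.9 MHz mod fs = 9.8 MHz.
9.8 MHz ≤ fs/2 = 28.55 MHz, appears at 9.8 MHz.
187.1 MHz mod fs = 15.8 MHz.
15.8 MHz ≤ fs/2 = 28.55 MHz, appears at 15.8 MHz.
72.9 MHz mod fs = 15.8 MHz.
15.8 MHz ≤ fs/2 = 28.55 MHz, appears at 15.8 MHz.
72.9 MHz and 187.1 MHz both map to 15.8 MHz.

15.8 MHz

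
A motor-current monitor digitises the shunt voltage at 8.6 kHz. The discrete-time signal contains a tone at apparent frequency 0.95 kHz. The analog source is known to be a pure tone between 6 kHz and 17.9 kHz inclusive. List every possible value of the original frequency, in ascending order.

Frequencies that alias to 0.95 kHz are k·fs ± 0.95 kHz for integer k ≥ 0.
k=0: 0.95 kHz.
k=1: 7.65 kHz, 9.55 kHz.
k=2: 16.25 kHz, 18.15 kHz.
k=3: 24.85 kHz, 26.75 kHz.
Within [6 kHz, 17.9 kHz]: 7.65 kHz, 9.55 kHz, 16.25 kHz.

7.65 kHz, 9.55 kHz, 16.25 kHz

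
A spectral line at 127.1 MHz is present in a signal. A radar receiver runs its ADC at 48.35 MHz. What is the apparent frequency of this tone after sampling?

17.95 MHz

127.1 MHz mod fs = 30.4 MHz.
30.4 MHz > fs/2 = 24.175 MHz, folds to fs − 30.4 MHz = 17.95 MHz.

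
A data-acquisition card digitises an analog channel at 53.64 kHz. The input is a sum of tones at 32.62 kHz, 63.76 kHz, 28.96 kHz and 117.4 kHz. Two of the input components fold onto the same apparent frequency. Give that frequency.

fs/2 = 26.82 kHz.
32.62 kHz > fs/2 = 26.82 kHz, folds to fs − 32.62 kHz = 21.02 kHz.
63.76 kHz mod fs = 10.12 kHz.
10.12 kHz ≤ fs/2 = 26.82 kHz, appears at 10.12 kHz.
28.96 kHz > fs/2 = 26.82 kHz, folds to fs − 28.96 kHz = 24.68 kHz.
117.4 kHz mod fs = 10.12 kHz.
10.12 kHz ≤ fs/2 = 26.82 kHz, appears at 10.12 kHz.
63.76 kHz and 117.4 kHz both map to 10.12 kHz.

10.12 kHz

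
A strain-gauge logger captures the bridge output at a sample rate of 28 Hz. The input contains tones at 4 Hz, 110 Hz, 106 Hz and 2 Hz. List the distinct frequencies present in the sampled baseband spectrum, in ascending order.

fs/2 = 14 Hz.
4 Hz ≤ fs/2 = 14 Hz, passes unchanged.
110 Hz mod fs = 26 Hz.
26 Hz > fs/2 = 14 Hz, folds to fs − 26 Hz = 2 Hz.
106 Hz mod fs = 22 Hz.
22 Hz > fs/2 = 14 Hz, folds to fs − 22 Hz = 6 Hz.
2 Hz ≤ fs/2 = 14 Hz, passes unchanged.
Distinct values: {2 Hz, 4 Hz, 6 Hz}.

2 Hz, 4 Hz, 6 Hz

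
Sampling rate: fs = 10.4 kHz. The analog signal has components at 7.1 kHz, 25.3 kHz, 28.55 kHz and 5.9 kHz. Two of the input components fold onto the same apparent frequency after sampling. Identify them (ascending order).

fs/2 = 5.2 kHz.
7.1 kHz > fs/2 = 5.2 kHz, folds to fs − 7.1 kHz = 3.3 kHz.
25.3 kHz mod fs = 4.5 kHz.
4.5 kHz ≤ fs/2 = 5.2 kHz, appears at 4.5 kHz.
28.55 kHz mod fs = 7.75 kHz.
7.75 kHz > fs/2 = 5.2 kHz, folds to fs − 7.75 kHz = 2.65 kHz.
5.9 kHz > fs/2 = 5.2 kHz, folds to fs − 5.9 kHz = 4.5 kHz.
5.9 kHz and 25.3 kHz both map to 4.5 kHz.

5.9 kHz, 25.3 kHz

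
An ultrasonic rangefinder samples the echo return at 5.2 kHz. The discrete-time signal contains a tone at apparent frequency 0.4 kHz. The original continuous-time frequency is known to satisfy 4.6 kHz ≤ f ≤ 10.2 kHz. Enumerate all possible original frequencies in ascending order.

4.8 kHz, 5.6 kHz, 10 kHz

Frequencies that alias to 0.4 kHz are k·fs ± 0.4 kHz for integer k ≥ 0.
k=0: 0.4 kHz.
k=1: 4.8 kHz, 5.6 kHz.
k=2: 10 kHz, 10.8 kHz.
k=3: 15.2 kHz, 16 kHz.
Within [4.6 kHz, 10.2 kHz]: 4.8 kHz, 5.6 kHz, 10 kHz.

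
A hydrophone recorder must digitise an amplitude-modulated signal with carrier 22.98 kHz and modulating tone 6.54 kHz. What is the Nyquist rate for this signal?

59.04 kHz

AM sidebands sit at fc ± fm = 16.44 kHz and 29.52 kHz.
Highest-frequency component: 29.52 kHz.
Nyquist rate = 2 × 29.52 kHz = 59.04 kHz.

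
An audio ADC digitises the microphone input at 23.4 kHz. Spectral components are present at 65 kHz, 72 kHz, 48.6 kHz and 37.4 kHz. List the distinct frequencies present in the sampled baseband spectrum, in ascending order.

fs/2 = 11.7 kHz.
65 kHz mod fs = 18.2 kHz.
18.2 kHz > fs/2 = 11.7 kHz, folds to fs − 18.2 kHz = 5.2 kHz.
72 kHz mod fs = 1.8 kHz.
1.8 kHz ≤ fs/2 = 11.7 kHz, appears at 1.8 kHz.
48.6 kHz mod fs = 1.8 kHz.
1.8 kHz ≤ fs/2 = 11.7 kHz, appears at 1.8 kHz.
37.4 kHz mod fs = 14 kHz.
14 kHz > fs/2 = 11.7 kHz, folds to fs − 14 kHz = 9.4 kHz.
Distinct values: {1.8 kHz, 5.2 kHz, 9.4 kHz}.

1.8 kHz, 5.2 kHz, 9.4 kHz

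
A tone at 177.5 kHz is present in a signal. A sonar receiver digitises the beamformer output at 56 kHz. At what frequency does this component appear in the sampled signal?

177.5 kHz mod fs = 9.5 kHz.
9.5 kHz ≤ fs/2 = 28 kHz, appears at 9.5 kHz.

9.5 kHz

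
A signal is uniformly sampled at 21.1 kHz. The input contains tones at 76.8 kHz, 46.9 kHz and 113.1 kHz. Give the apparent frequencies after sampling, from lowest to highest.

fs/2 = 10.55 kHz.
76.8 kHz mod fs = 13.5 kHz.
13.5 kHz > fs/2 = 10.55 kHz, folds to fs − 13.5 kHz = 7.6 kHz.
46.9 kHz mod fs = 4.7 kHz.
4.7 kHz ≤ fs/2 = 10.55 kHz, appears at 4.7 kHz.
113.1 kHz mod fs = 7.6 kHz.
7.6 kHz ≤ fs/2 = 10.55 kHz, appears at 7.6 kHz.
Distinct values: {4.7 kHz, 7.6 kHz}.

4.7 kHz, 7.6 kHz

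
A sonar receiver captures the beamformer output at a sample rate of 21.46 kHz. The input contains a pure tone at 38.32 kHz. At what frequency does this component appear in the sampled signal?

38.32 kHz mod fs = 16.86 kHz.
16.86 kHz > fs/2 = 10.73 kHz, folds to fs − 16.86 kHz = 4.6 kHz.

4.6 kHz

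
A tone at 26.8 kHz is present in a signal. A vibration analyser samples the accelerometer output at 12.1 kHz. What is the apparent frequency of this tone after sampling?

26.8 kHz mod fs = 2.6 kHz.
2.6 kHz ≤ fs/2 = 6.05 kHz, appears at 2.6 kHz.

2.6 kHz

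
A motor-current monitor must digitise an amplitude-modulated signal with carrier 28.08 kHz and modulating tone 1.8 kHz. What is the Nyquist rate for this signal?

AM sidebands sit at fc ± fm = 26.28 kHz and 29.88 kHz.
Highest-frequency component: 29.88 kHz.
Nyquist rate = 2 × 29.88 kHz = 59.76 kHz.

59.76 kHz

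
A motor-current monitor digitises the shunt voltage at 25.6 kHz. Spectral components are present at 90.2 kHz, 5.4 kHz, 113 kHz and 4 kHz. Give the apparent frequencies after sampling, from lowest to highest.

fs/2 = 12.8 kHz.
90.2 kHz mod fs = 13.4 kHz.
13.4 kHz > fs/2 = 12.8 kHz, folds to fs − 13.4 kHz = 12.2 kHz.
5.4 kHz ≤ fs/2 = 12.8 kHz, passes unchanged.
113 kHz mod fs = 10.6 kHz.
10.6 kHz ≤ fs/2 = 12.8 kHz, appears at 10.6 kHz.
4 kHz ≤ fs/2 = 12.8 kHz, passes unchanged.
Distinct values: {4 kHz, 5.4 kHz, 10.6 kHz, 12.2 kHz}.

4 kHz, 5.4 kHz, 10.6 kHz, 12.2 kHz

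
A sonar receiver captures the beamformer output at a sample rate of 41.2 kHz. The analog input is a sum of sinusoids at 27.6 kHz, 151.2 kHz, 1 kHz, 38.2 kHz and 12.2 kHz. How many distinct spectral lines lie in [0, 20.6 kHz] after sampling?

4

fs/2 = 20.6 kHz.
27.6 kHz > fs/2 = 20.6 kHz, folds to fs − 27.6 kHz = 13.6 kHz.
151.2 kHz mod fs = 27.6 kHz.
27.6 kHz > fs/2 = 20.6 kHz, folds to fs − 27.6 kHz = 13.6 kHz.
1 kHz ≤ fs/2 = 20.6 kHz, passes unchanged.
38.2 kHz > fs/2 = 20.6 kHz, folds to fs − 38.2 kHz = 3 kHz.
12.2 kHz ≤ fs/2 = 20.6 kHz, passes unchanged.
Distinct values: {1 kHz, 3 kHz, 12.2 kHz, 13.6 kHz} → 4.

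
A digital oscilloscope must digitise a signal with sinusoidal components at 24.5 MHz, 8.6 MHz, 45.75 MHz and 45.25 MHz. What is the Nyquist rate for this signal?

91.5 MHz

Highest-frequency component: 45.75 MHz.
Nyquist rate = 2 × 45.75 MHz = 91.5 MHz.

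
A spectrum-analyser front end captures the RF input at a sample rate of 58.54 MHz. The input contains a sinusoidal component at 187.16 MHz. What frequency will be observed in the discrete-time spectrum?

187.16 MHz mod fs = 11.54 MHz.
11.54 MHz ≤ fs/2 = 29.27 MHz, appears at 11.54 MHz.

11.54 MHz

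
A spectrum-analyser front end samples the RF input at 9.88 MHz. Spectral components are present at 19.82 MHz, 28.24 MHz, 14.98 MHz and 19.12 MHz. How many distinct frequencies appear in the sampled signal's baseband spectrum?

fs/2 = 4.94 MHz.
19.82 MHz mod fs = 0.06 MHz.
0.06 MHz ≤ fs/2 = 4.94 MHz, appears at 0.06 MHz.
28.24 MHz mod fs = 8.48 MHz.
8.48 MHz > fs/2 = 4.94 MHz, folds to fs − 8.48 MHz = 1.4 MHz.
14.98 MHz mod fs = 5.1 MHz.
5.1 MHz > fs/2 = 4.94 MHz, folds to fs − 5.1 MHz = 4.78 MHz.
19.12 MHz mod fs = 9.24 MHz.
9.24 MHz > fs/2 = 4.94 MHz, folds to fs − 9.24 MHz = 0.64 MHz.
Distinct values: {0.06 MHz, 0.64 MHz, 1.4 MHz, 4.78 MHz} → 4.

4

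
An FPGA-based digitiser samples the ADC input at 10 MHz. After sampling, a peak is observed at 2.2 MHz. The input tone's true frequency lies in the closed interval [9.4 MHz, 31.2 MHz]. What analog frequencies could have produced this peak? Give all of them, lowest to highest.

12.2 MHz, 17.8 MHz, 22.2 MHz, 27.8 MHz

Frequencies that alias to 2.2 MHz are k·fs ± 2.2 MHz for integer k ≥ 0.
k=0: 2.2 MHz.
k=1: 7.8 MHz, 12.2 MHz.
k=2: 17.8 MHz, 22.2 MHz.
k=3: 27.8 MHz, 32.2 MHz.
k=4: 37.8 MHz, 42.2 MHz.
Within [9.4 MHz, 31.2 MHz]: 12.2 MHz, 17.8 MHz, 22.2 MHz, 27.8 MHz.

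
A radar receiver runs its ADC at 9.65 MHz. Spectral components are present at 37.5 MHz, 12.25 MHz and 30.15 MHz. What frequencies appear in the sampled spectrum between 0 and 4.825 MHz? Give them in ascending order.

1.1 MHz, 1.2 MHz, 2.6 MHz

fs/2 = 4.825 MHz.
37.5 MHz mod fs = 8.55 MHz.
8.55 MHz > fs/2 = 4.825 MHz, folds to fs − 8.55 MHz = 1.1 MHz.
12.25 MHz mod fs = 2.6 MHz.
2.6 MHz ≤ fs/2 = 4.825 MHz, appears at 2.6 MHz.
30.15 MHz mod fs = 1.2 MHz.
1.2 MHz ≤ fs/2 = 4.825 MHz, appears at 1.2 MHz.
Distinct values: {1.1 MHz, 1.2 MHz, 2.6 MHz}.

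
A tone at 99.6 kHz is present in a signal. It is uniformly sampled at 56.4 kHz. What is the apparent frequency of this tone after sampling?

13.2 kHz

99.6 kHz mod fs = 43.2 kHz.
43.2 kHz > fs/2 = 28.2 kHz, folds to fs − 43.2 kHz = 13.2 kHz.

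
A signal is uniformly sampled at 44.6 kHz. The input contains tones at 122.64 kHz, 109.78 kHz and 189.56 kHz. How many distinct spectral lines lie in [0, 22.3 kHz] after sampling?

fs/2 = 22.3 kHz.
122.64 kHz mod fs = 33.44 kHz.
33.44 kHz > fs/2 = 22.3 kHz, folds to fs − 33.44 kHz = 11.16 kHz.
109.78 kHz mod fs = 20.58 kHz.
20.58 kHz ≤ fs/2 = 22.3 kHz, appears at 20.58 kHz.
189.56 kHz mod fs = 11.16 kHz.
11.16 kHz ≤ fs/2 = 22.3 kHz, appears at 11.16 kHz.
Distinct values: {11.16 kHz, 20.58 kHz} → 2.

2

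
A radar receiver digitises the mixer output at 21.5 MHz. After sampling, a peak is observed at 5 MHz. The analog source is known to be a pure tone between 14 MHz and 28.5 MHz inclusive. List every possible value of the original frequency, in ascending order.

16.5 MHz, 26.5 MHz

Frequencies that alias to 5 MHz are k·fs ± 5 MHz for integer k ≥ 0.
k=0: 5 MHz.
k=1: 16.5 MHz, 26.5 MHz.
k=2: 38 MHz, 48 MHz.
Within [14 MHz, 28.5 MHz]: 16.5 MHz, 26.5 MHz.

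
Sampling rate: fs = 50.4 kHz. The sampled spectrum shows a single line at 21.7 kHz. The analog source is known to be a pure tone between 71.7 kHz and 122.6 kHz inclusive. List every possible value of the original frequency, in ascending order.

Frequencies that alias to 21.7 kHz are k·fs ± 21.7 kHz for integer k ≥ 0.
k=0: 21.7 kHz.
k=1: 28.7 kHz, 72.1 kHz.
k=2: 79.1 kHz, 122.5 kHz.
k=3: 129.5 kHz, 172.9 kHz.
Within [71.7 kHz, 122.6 kHz]: 72.1 kHz, 79.1 kHz, 122.5 kHz.

72.1 kHz, 79.1 kHz, 122.5 kHz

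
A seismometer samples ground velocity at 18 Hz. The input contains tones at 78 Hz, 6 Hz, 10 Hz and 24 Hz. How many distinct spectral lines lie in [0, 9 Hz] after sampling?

fs/2 = 9 Hz.
78 Hz mod fs = 6 Hz.
6 Hz ≤ fs/2 = 9 Hz, appears at 6 Hz.
6 Hz ≤ fs/2 = 9 Hz, passes unchanged.
10 Hz > fs/2 = 9 Hz, folds to fs − 10 Hz = 8 Hz.
24 Hz mod fs = 6 Hz.
6 Hz ≤ fs/2 = 9 Hz, appears at 6 Hz.
Distinct values: {6 Hz, 8 Hz} → 2.

2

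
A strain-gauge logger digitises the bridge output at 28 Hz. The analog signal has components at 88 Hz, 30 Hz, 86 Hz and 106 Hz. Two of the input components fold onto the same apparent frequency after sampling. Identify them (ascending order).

fs/2 = 14 Hz.
88 Hz mod fs = 4 Hz.
4 Hz ≤ fs/2 = 14 Hz, appears at 4 Hz.
30 Hz mod fs = 2 Hz.
2 Hz ≤ fs/2 = 14 Hz, appears at 2 Hz.
86 Hz mod fs = 2 Hz.
2 Hz ≤ fs/2 = 14 Hz, appears at 2 Hz.
106 Hz mod fs = 22 Hz.
22 Hz > fs/2 = 14 Hz, folds to fs − 22 Hz = 6 Hz.
30 Hz and 86 Hz both map to 2 Hz.

30 Hz, 86 Hz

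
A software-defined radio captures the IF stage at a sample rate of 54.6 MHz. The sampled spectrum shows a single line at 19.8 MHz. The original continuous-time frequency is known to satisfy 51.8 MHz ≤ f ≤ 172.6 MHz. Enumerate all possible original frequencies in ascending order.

Frequencies that alias to 19.8 MHz are k·fs ± 19.8 MHz for integer k ≥ 0.
k=0: 19.8 MHz.
k=1: 34.8 MHz, 74.4 MHz.
k=2: 89.4 MHz, 129 MHz.
k=3: 144 MHz, 183.6 MHz.
k=4: 198.6 MHz, 238.2 MHz.
Within [51.8 MHz, 172.6 MHz]: 74.4 MHz, 89.4 MHz, 129 MHz, 144 MHz.

74.4 MHz, 89.4 MHz, 129 MHz, 144 MHz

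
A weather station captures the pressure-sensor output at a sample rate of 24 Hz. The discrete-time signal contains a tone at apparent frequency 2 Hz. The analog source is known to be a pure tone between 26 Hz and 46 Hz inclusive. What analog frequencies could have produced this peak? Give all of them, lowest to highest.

26 Hz, 46 Hz

Frequencies that alias to 2 Hz are k·fs ± 2 Hz for integer k ≥ 0.
k=0: 2 Hz.
k=1: 22 Hz, 26 Hz.
k=2: 46 Hz, 50 Hz.
k=3: 70 Hz, 74 Hz.
Within [26 Hz, 46 Hz]: 26 Hz, 46 Hz.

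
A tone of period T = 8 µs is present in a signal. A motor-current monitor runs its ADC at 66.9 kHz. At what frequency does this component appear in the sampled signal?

T = 8 µs → f = 1/T = 125 kHz.
125 kHz mod fs = 58.1 kHz.
58.1 kHz > fs/2 = 33.45 kHz, folds to fs − 58.1 kHz = 8.8 kHz.

8.8 kHz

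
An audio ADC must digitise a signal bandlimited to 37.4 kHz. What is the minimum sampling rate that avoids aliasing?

74.8 kHz

Nyquist rate = 2 × 37.4 kHz = 74.8 kHz.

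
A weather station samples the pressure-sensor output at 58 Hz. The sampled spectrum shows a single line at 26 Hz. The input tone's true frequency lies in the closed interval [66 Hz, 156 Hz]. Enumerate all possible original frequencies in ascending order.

84 Hz, 90 Hz, 142 Hz, 148 Hz

Frequencies that alias to 26 Hz are k·fs ± 26 Hz for integer k ≥ 0.
k=0: 26 Hz.
k=1: 32 Hz, 84 Hz.
k=2: 90 Hz, 142 Hz.
k=3: 148 Hz, 200 Hz.
k=4: 206 Hz, 258 Hz.
Within [66 Hz, 156 Hz]: 84 Hz, 90 Hz, 142 Hz, 148 Hz.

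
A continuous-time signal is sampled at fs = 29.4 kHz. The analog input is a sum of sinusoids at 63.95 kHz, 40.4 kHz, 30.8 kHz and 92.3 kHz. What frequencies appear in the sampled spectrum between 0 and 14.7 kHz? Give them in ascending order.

1.4 kHz, 4.1 kHz, 5.15 kHz, 11 kHz

fs/2 = 14.7 kHz.
63.95 kHz mod fs = 5.15 kHz.
5.15 kHz ≤ fs/2 = 14.7 kHz, appears at 5.15 kHz.
40.4 kHz mod fs = 11 kHz.
11 kHz ≤ fs/2 = 14.7 kHz, appears at 11 kHz.
30.8 kHz mod fs = 1.4 kHz.
1.4 kHz ≤ fs/2 = 14.7 kHz, appears at 1.4 kHz.
92.3 kHz mod fs = 4.1 kHz.
4.1 kHz ≤ fs/2 = 14.7 kHz, appears at 4.1 kHz.
Distinct values: {1.4 kHz, 4.1 kHz, 5.15 kHz, 11 kHz}.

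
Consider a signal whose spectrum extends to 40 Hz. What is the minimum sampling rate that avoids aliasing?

Nyquist rate = 2 × 40 Hz = 80 Hz.

80 Hz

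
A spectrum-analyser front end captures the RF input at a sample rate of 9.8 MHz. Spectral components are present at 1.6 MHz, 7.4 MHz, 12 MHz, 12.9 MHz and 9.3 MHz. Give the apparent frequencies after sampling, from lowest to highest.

fs/2 = 4.9 MHz.
1.6 MHz ≤ fs/2 = 4.9 MHz, passes unchanged.
7.4 MHz > fs/2 = 4.9 MHz, folds to fs − 7.4 MHz = 2.4 MHz.
12 MHz mod fs = 2.2 MHz.
2.2 MHz ≤ fs/2 = 4.9 MHz, appears at 2.2 MHz.
12.9 MHz mod fs = 3.1 MHz.
3.1 MHz ≤ fs/2 = 4.9 MHz, appears at 3.1 MHz.
9.3 MHz > fs/2 = 4.9 MHz, folds to fs − 9.3 MHz = 0.5 MHz.
Distinct values: {0.5 MHz, 1.6 MHz, 2.2 MHz, 2.4 MHz, 3.1 MHz}.

0.5 MHz, 1.6 MHz, 2.2 MHz, 2.4 MHz, 3.1 MHz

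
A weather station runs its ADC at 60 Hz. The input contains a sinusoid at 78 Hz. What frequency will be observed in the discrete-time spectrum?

78 Hz mod fs = 18 Hz.
18 Hz ≤ fs/2 = 30 Hz, appears at 18 Hz.

18 Hz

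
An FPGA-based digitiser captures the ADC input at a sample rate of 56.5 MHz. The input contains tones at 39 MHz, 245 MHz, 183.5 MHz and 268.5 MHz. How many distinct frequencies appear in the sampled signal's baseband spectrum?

3

fs/2 = 28.25 MHz.
39 MHz > fs/2 = 28.25 MHz, folds to fs − 39 MHz = 17.5 MHz.
245 MHz mod fs = 19 MHz.
19 MHz ≤ fs/2 = 28.25 MHz, appears at 19 MHz.
183.5 MHz mod fs = 14 MHz.
14 MHz ≤ fs/2 = 28.25 MHz, appears at 14 MHz.
268.5 MHz mod fs = 42.5 MHz.
42.5 MHz > fs/2 = 28.25 MHz, folds to fs − 42.5 MHz = 14 MHz.
Distinct values: {14 MHz, 17.5 MHz, 19 MHz} → 3.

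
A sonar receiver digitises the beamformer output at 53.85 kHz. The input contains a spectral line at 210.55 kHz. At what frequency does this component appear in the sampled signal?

210.55 kHz mod fs = 49 kHz.
49 kHz > fs/2 = 26.925 kHz, folds to fs − 49 kHz = 4.85 kHz.

4.85 kHz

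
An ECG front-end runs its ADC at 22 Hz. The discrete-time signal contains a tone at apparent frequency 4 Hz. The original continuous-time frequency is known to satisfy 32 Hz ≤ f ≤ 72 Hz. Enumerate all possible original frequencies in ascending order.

Frequencies that alias to 4 Hz are k·fs ± 4 Hz for integer k ≥ 0.
k=0: 4 Hz.
k=1: 18 Hz, 26 Hz.
k=2: 40 Hz, 48 Hz.
k=3: 62 Hz, 70 Hz.
k=4: 84 Hz, 92 Hz.
Within [32 Hz, 72 Hz]: 40 Hz, 48 Hz, 62 Hz, 70 Hz.

40 Hz, 48 Hz, 62 Hz, 70 Hz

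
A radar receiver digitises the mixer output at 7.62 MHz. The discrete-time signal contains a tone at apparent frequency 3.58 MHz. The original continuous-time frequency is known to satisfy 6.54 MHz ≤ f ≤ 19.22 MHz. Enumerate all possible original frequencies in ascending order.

11.2 MHz, 11.66 MHz, 18.82 MHz

Frequencies that alias to 3.58 MHz are k·fs ± 3.58 MHz for integer k ≥ 0.
k=0: 3.58 MHz.
k=1: 4.04 MHz, 11.2 MHz.
k=2: 11.66 MHz, 18.82 MHz.
k=3: 19.28 MHz, 26.44 MHz.
Within [6.54 MHz, 19.22 MHz]: 11.2 MHz, 11.66 MHz, 18.82 MHz.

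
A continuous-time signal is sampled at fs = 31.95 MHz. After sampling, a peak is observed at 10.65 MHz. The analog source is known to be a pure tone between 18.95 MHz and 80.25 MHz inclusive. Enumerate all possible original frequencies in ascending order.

Frequencies that alias to 10.65 MHz are k·fs ± 10.65 MHz for integer k ≥ 0.
k=0: 10.65 MHz.
k=1: 21.3 MHz, 42.6 MHz.
k=2: 53.25 MHz, 74.55 MHz.
k=3: 85.2 MHz, 106.5 MHz.
Within [18.95 MHz, 80.25 MHz]: 21.3 MHz, 42.6 MHz, 53.25 MHz, 74.55 MHz.

21.3 MHz, 42.6 MHz, 53.25 MHz, 74.55 MHz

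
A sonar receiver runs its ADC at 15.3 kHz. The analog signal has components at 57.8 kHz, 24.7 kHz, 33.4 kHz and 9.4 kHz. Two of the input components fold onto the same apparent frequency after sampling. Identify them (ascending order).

fs/2 = 7.65 kHz.
57.8 kHz mod fs = 11.9 kHz.
11.9 kHz > fs/2 = 7.65 kHz, folds to fs − 11.9 kHz = 3.4 kHz.
24.7 kHz mod fs = 9.4 kHz.
9.4 kHz > fs/2 = 7.65 kHz, folds to fs − 9.4 kHz = 5.9 kHz.
33.4 kHz mod fs = 2.8 kHz.
2.8 kHz ≤ fs/2 = 7.65 kHz, appears at 2.8 kHz.
9.4 kHz > fs/2 = 7.65 kHz, folds to fs − 9.4 kHz = 5.9 kHz.
9.4 kHz and 24.7 kHz both map to 5.9 kHz.

9.4 kHz, 24.7 kHz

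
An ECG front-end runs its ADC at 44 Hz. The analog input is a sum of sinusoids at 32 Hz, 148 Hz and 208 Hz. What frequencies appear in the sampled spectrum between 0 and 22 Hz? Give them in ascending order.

fs/2 = 22 Hz.
32 Hz > fs/2 = 22 Hz, folds to fs − 32 Hz = 12 Hz.
148 Hz mod fs = 16 Hz.
16 Hz ≤ fs/2 = 22 Hz, appears at 16 Hz.
208 Hz mod fs = 32 Hz.
32 Hz > fs/2 = 22 Hz, folds to fs − 32 Hz = 12 Hz.
Distinct values: {12 Hz, 16 Hz}.

12 Hz, 16 Hz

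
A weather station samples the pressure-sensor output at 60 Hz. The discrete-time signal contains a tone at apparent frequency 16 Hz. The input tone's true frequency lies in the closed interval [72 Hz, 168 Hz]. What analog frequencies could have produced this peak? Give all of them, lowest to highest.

76 Hz, 104 Hz, 136 Hz, 164 Hz

Frequencies that alias to 16 Hz are k·fs ± 16 Hz for integer k ≥ 0.
k=0: 16 Hz.
k=1: 44 Hz, 76 Hz.
k=2: 104 Hz, 136 Hz.
k=3: 164 Hz, 196 Hz.
k=4: 224 Hz, 256 Hz.
Within [72 Hz, 168 Hz]: 76 Hz, 104 Hz, 136 Hz, 164 Hz.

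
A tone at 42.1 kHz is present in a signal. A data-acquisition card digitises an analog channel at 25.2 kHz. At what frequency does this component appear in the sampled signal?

8.3 kHz

42.1 kHz mod fs = 16.9 kHz.
16.9 kHz > fs/2 = 12.6 kHz, folds to fs − 16.9 kHz = 8.3 kHz.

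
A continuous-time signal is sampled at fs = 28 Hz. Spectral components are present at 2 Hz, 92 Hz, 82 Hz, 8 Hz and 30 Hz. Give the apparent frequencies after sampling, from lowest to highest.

2 Hz, 8 Hz

fs/2 = 14 Hz.
2 Hz ≤ fs/2 = 14 Hz, passes unchanged.
92 Hz mod fs = 8 Hz.
8 Hz ≤ fs/2 = 14 Hz, appears at 8 Hz.
82 Hz mod fs = 26 Hz.
26 Hz > fs/2 = 14 Hz, folds to fs − 26 Hz = 2 Hz.
8 Hz ≤ fs/2 = 14 Hz, passes unchanged.
30 Hz mod fs = 2 Hz.
2 Hz ≤ fs/2 = 14 Hz, appears at 2 Hz.
Distinct values: {2 Hz, 8 Hz}.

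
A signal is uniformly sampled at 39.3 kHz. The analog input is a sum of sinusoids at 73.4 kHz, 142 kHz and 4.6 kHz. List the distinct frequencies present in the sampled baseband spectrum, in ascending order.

fs/2 = 19.65 kHz.
73.4 kHz mod fs = 34.1 kHz.
34.1 kHz > fs/2 = 19.65 kHz, folds to fs − 34.1 kHz = 5.2 kHz.
142 kHz mod fs = 24.1 kHz.
24.1 kHz > fs/2 = 19.65 kHz, folds to fs − 24.1 kHz = 15.2 kHz.
4.6 kHz ≤ fs/2 = 19.65 kHz, passes unchanged.
Distinct values: {4.6 kHz, 5.2 kHz, 15.2 kHz}.

4.6 kHz, 5.2 kHz, 15.2 kHz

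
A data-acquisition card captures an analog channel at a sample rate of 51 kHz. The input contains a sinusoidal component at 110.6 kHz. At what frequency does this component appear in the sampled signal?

110.6 kHz mod fs = 8.6 kHz.
8.6 kHz ≤ fs/2 = 25.5 kHz, appears at 8.6 kHz.

8.6 kHz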